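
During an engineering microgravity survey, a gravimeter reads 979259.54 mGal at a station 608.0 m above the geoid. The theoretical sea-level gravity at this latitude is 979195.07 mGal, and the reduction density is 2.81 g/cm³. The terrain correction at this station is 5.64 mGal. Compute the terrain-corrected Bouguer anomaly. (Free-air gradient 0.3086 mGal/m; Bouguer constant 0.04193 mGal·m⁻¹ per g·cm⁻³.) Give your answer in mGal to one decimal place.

Free-air correction = 0.3086 × 608.0 = 187.63 mGal
Free-air anomaly = 979259.54 − 979195.07 + (187.63) = 252.10 mGal
Bouguer slab correction = 0.04193 × 2.81 × 608.0 = 71.64 mGal
Simple Bouguer anomaly = 252.10 − (71.64) = 180.46 mGal
Complete Bouguer anomaly = 180.46 + 5.64 = 186.10 mGal

186.1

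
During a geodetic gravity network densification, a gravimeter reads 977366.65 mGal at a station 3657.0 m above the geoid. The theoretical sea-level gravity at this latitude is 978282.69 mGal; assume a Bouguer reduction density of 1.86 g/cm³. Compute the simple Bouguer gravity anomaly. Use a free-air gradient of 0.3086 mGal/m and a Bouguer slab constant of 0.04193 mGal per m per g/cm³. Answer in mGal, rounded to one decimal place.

Free-air correction = 0.3086 × 3657.0 = 1128.55 mGal
Free-air anomaly = 977366.65 − 978282.69 + (1128.55) = 212.51 mGal
Bouguer slab correction = 0.04193 × 1.86 × 3657.0 = 285.21 mGal
Simple Bouguer anomaly = 212.51 − (285.21) = -72.70 mGal

-72.7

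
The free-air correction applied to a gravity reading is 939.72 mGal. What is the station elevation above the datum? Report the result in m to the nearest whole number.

3045

h = 939.72 / 0.3086 = 3045.11 m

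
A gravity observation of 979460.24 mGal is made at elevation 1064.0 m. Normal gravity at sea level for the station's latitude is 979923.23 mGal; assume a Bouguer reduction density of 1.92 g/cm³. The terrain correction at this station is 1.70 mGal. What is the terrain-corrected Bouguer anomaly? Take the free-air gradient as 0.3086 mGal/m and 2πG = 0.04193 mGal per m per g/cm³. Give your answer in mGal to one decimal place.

-218.6

Free-air correction = 0.3086 × 1064.0 = 328.35 mGal
Free-air anomaly = 979460.24 − 979923.23 + (328.35) = -134.64 mGal
Bouguer slab correction = 0.04193 × 1.92 × 1064.0 = 85.66 mGal
Simple Bouguer anomaly = -134.64 − (85.66) = -220.30 mGal
Complete Bouguer anomaly = -220.30 + 1.70 = -218.60 mGal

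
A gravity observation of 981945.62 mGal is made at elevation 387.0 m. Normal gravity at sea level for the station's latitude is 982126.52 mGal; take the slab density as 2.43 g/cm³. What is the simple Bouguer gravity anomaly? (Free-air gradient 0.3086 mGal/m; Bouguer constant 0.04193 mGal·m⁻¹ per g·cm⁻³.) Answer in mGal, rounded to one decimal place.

-100.9

Free-air correction = 0.3086 × 387.0 = 119.43 mGal
Free-air anomaly = 981945.62 − 982126.52 + (119.43) = -61.47 mGal
Bouguer slab correction = 0.04193 × 2.43 × 387.0 = 39.43 mGal
Simple Bouguer anomaly = -61.47 − (39.43) = -100.90 mGal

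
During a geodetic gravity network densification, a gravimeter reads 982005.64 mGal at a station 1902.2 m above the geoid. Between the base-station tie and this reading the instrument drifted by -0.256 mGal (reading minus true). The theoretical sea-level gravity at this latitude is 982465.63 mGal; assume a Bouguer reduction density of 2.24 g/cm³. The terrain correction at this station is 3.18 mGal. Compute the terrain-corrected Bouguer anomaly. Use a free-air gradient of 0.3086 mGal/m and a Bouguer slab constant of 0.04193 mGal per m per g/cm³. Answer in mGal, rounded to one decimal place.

Drift-corrected reading = 982005.64 − (-0.256) = 982005.896 mGal
Free-air correction = 0.3086 × 1902.2 = 587.02 mGal
Free-air anomaly = 982005.896 − 982465.63 + (587.02) = 127.286 mGal
Bouguer slab correction = 0.04193 × 2.24 × 1902.2 = 178.66 mGal
Simple Bouguer anomaly = 127.286 − (178.66) = -51.374 mGal
Complete Bouguer anomaly = -51.374 + 3.18 = -48.194 mGal

-48.2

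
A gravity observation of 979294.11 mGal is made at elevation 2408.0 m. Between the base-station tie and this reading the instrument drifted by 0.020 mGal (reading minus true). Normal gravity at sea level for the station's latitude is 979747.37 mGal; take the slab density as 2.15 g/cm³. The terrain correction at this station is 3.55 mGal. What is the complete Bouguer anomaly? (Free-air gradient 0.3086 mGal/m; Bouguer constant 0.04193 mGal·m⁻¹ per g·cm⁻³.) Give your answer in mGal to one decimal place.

Drift-corrected reading = 979294.11 − (0.020) = 979294.090 mGal
Free-air correction = 0.3086 × 2408.0 = 743.11 mGal
Free-air anomaly = 979294.090 − 979747.37 + (743.11) = 289.830 mGal
Bouguer slab correction = 0.04193 × 2.15 × 2408.0 = 217.08 mGal
Simple Bouguer anomaly = 289.830 − (217.08) = 72.750 mGal
Complete Bouguer anomaly = 72.750 + 3.55 = 76.300 mGal

76.3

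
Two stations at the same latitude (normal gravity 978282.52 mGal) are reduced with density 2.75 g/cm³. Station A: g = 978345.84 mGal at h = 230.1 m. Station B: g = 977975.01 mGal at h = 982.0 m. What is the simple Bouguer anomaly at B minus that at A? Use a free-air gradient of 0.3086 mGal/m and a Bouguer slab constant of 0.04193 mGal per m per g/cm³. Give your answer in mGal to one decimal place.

-225.5

Δg_SB(A) = 978345.84 − 978282.52 + 0.3086×230.1 − 0.04193×2.75×230.1 = 107.80 mGal
Δg_SB(B) = 977975.01 − 978282.52 + 0.3086×982.0 − 0.04193×2.75×982.0 = -117.70 mGal
Difference = -117.70 − (107.80) = -225.50 mGal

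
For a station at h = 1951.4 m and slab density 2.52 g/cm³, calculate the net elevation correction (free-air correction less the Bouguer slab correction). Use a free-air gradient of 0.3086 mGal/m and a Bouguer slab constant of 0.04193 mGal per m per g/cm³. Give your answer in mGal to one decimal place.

396.0

Combined gradient = 0.3086 − 0.04193 × 2.52 = 0.2029364 mGal/m
Combined elevation correction = 0.2029364 × 1951.4 = 396.0 mGal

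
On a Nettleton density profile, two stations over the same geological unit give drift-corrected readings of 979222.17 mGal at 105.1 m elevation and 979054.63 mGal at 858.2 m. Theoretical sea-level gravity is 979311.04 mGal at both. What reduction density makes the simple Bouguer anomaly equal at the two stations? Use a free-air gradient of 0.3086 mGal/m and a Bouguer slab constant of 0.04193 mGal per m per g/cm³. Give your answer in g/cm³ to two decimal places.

2.05

Δg_obs = 979054.63 − 979222.17 = -167.54 mGal over Δh = 858.2 − 105.1 = 753.1 m
Equal Bouguer anomalies ⇒ Δg_obs + (0.3086 − 0.04193ρ)·Δh = 0
0.3086 − 0.04193ρ = −Δg_obs/Δh = 0.22247
ρ = (0.3086 − 0.22247) / 0.04193 = 2.05 g/cm³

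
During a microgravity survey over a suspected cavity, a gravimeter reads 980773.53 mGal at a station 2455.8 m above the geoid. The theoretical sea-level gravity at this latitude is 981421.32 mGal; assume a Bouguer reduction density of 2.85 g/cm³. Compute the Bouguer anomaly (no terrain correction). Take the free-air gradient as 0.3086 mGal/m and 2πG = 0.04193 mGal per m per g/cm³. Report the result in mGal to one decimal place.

Free-air correction = 0.3086 × 2455.8 = 757.86 mGal
Free-air anomaly = 980773.53 − 981421.32 + (757.86) = 110.07 mGal
Bouguer slab correction = 0.04193 × 2.85 × 2455.8 = 293.47 mGal
Simple Bouguer anomaly = 110.07 − (293.47) = -183.40 mGal

-183.4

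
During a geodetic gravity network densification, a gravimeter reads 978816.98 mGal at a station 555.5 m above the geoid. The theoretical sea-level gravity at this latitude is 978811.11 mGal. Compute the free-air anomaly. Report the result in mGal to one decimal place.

177.3

Free-air correction = 0.3086 × 555.5 = 171.43 mGal
Free-air anomaly = 978816.98 − 978811.11 + (171.43) = 177.30 mGal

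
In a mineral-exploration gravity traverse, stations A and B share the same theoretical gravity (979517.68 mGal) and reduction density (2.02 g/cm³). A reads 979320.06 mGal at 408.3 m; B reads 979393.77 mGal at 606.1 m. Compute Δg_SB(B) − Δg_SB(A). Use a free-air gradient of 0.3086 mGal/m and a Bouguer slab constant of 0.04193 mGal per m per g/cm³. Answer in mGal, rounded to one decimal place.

Δg_SB(A) = 979320.06 − 979517.68 + 0.3086×408.3 − 0.04193×2.02×408.3 = -106.20 mGal
Δg_SB(B) = 979393.77 − 979517.68 + 0.3086×606.1 − 0.04193×2.02×606.1 = 11.80 mGal
Difference = 11.80 − (-106.20) = 118.00 mGal

118.0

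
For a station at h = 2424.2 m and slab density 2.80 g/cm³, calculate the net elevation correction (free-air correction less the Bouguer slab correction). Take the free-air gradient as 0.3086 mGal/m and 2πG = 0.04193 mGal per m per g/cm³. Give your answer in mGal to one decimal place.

463.5

Combined gradient = 0.3086 − 0.04193 × 2.80 = 0.1911960 mGal/m
Combined elevation correction = 0.1911960 × 2424.2 = 463.5 mGal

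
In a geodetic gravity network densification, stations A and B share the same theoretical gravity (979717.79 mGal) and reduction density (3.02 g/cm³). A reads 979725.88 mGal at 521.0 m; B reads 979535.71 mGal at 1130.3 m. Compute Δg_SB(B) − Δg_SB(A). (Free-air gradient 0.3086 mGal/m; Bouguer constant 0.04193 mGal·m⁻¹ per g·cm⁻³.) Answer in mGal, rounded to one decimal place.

Δg_SB(A) = 979725.88 − 979717.79 + 0.3086×521.0 − 0.04193×3.02×521.0 = 102.90 mGal
Δg_SB(B) = 979535.71 − 979717.79 + 0.3086×1130.3 − 0.04193×3.02×1130.3 = 23.60 mGal
Difference = 23.60 − (102.90) = -79.30 mGal

-79.3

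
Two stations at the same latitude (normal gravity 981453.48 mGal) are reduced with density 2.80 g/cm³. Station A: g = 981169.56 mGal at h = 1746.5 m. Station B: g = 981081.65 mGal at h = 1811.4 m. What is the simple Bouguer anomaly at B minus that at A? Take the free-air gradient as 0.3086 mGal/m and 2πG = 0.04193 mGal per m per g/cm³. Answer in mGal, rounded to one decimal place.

Δg_SB(A) = 981169.56 − 981453.48 + 0.3086×1746.5 − 0.04193×2.80×1746.5 = 50.00 mGal
Δg_SB(B) = 981081.65 − 981453.48 + 0.3086×1811.4 − 0.04193×2.80×1811.4 = -25.50 mGal
Difference = -25.50 − (50.00) = -75.50 mGal

-75.5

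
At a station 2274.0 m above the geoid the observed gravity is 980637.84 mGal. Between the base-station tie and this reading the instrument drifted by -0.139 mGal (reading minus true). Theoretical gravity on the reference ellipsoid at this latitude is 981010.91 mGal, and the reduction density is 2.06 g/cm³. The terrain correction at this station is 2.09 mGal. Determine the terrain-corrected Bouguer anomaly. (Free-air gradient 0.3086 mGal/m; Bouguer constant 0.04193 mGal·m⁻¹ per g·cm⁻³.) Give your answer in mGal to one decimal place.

134.5

Drift-corrected reading = 980637.84 − (-0.139) = 980637.979 mGal
Free-air correction = 0.3086 × 2274.0 = 701.76 mGal
Free-air anomaly = 980637.979 − 981010.91 + (701.76) = 328.829 mGal
Bouguer slab correction = 0.04193 × 2.06 × 2274.0 = 196.42 mGal
Simple Bouguer anomaly = 328.829 − (196.42) = 132.409 mGal
Complete Bouguer anomaly = 132.409 + 2.09 = 134.499 mGal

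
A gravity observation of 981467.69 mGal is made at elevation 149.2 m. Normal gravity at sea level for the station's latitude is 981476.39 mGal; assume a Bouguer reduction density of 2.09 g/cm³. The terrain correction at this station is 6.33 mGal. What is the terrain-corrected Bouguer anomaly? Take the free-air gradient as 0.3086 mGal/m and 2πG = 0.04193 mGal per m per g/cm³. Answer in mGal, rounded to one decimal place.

30.6

Free-air correction = 0.3086 × 149.2 = 46.04 mGal
Free-air anomaly = 981467.69 − 981476.39 + (46.04) = 37.34 mGal
Bouguer slab correction = 0.04193 × 2.09 × 149.2 = 13.07 mGal
Simple Bouguer anomaly = 37.34 − (13.07) = 24.27 mGal
Complete Bouguer anomaly = 24.27 + 6.33 = 30.60 mGal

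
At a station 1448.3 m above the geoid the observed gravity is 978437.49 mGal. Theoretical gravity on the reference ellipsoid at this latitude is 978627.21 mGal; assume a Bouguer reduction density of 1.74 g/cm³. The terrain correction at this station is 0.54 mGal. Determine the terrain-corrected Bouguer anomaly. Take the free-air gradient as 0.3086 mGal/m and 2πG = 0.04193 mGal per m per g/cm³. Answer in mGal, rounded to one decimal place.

Free-air correction = 0.3086 × 1448.3 = 446.95 mGal
Free-air anomaly = 978437.49 − 978627.21 + (446.95) = 257.23 mGal
Bouguer slab correction = 0.04193 × 1.74 × 1448.3 = 105.67 mGal
Simple Bouguer anomaly = 257.23 − (105.67) = 151.56 mGal
Complete Bouguer anomaly = 151.56 + 0.54 = 152.10 mGal

152.1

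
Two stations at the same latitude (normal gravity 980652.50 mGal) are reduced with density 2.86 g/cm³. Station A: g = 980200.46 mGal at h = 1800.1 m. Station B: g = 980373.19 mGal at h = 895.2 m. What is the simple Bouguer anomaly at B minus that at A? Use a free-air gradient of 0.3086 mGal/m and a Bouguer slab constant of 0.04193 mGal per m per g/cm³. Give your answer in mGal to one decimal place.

Δg_SB(A) = 980200.46 − 980652.50 + 0.3086×1800.1 − 0.04193×2.86×1800.1 = -112.40 mGal
Δg_SB(B) = 980373.19 − 980652.50 + 0.3086×895.2 − 0.04193×2.86×895.2 = -110.40 mGal
Difference = -110.40 − (-112.40) = 2.00 mGal

2.0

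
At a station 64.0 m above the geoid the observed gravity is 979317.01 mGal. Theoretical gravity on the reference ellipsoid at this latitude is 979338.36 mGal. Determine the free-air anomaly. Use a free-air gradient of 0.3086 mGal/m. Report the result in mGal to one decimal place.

-1.6

Free-air correction = 0.3086 × 64.0 = 19.75 mGal
Free-air anomaly = 979317.01 − 979338.36 + (19.75) = -1.60 mGal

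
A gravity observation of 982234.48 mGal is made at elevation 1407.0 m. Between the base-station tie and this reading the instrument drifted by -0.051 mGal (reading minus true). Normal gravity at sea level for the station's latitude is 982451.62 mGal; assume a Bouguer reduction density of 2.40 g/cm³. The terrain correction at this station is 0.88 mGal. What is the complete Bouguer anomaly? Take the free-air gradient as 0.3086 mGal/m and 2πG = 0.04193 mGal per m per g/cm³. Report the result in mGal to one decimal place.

Drift-corrected reading = 982234.48 − (-0.051) = 982234.531 mGal
Free-air correction = 0.3086 × 1407.0 = 434.20 mGal
Free-air anomaly = 982234.531 − 982451.62 + (434.20) = 217.111 mGal
Bouguer slab correction = 0.04193 × 2.40 × 1407.0 = 141.59 mGal
Simple Bouguer anomaly = 217.111 − (141.59) = 75.521 mGal
Complete Bouguer anomaly = 75.521 + 0.88 = 76.401 mGal

76.4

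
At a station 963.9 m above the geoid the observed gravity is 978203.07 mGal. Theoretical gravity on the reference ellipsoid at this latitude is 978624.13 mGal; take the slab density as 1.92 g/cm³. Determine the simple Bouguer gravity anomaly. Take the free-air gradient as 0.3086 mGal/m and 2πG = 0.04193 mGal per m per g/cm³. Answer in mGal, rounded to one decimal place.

-201.2

Free-air correction = 0.3086 × 963.9 = 297.46 mGal
Free-air anomaly = 978203.07 − 978624.13 + (297.46) = -123.60 mGal
Bouguer slab correction = 0.04193 × 1.92 × 963.9 = 77.60 mGal
Simple Bouguer anomaly = -123.60 − (77.60) = -201.20 mGal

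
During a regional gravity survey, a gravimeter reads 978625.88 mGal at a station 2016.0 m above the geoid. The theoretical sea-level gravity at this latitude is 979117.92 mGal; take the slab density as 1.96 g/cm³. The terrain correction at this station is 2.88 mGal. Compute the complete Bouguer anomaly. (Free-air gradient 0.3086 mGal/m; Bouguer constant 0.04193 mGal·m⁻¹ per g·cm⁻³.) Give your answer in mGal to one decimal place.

-32.7

Free-air correction = 0.3086 × 2016.0 = 622.14 mGal
Free-air anomaly = 978625.88 − 979117.92 + (622.14) = 130.10 mGal
Bouguer slab correction = 0.04193 × 1.96 × 2016.0 = 165.68 mGal
Simple Bouguer anomaly = 130.10 − (165.68) = -35.58 mGal
Complete Bouguer anomaly = -35.58 + 2.88 = -32.70 mGal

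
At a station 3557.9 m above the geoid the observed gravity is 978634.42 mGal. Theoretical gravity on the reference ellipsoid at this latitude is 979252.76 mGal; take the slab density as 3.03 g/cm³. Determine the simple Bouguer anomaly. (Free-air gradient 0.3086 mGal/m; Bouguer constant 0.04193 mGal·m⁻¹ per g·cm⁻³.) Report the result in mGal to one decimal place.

27.6

Free-air correction = 0.3086 × 3557.9 = 1097.97 mGal
Free-air anomaly = 978634.42 − 979252.76 + (1097.97) = 479.63 mGal
Bouguer slab correction = 0.04193 × 3.03 × 3557.9 = 452.02 mGal
Simple Bouguer anomaly = 479.63 − (452.02) = 27.61 mGal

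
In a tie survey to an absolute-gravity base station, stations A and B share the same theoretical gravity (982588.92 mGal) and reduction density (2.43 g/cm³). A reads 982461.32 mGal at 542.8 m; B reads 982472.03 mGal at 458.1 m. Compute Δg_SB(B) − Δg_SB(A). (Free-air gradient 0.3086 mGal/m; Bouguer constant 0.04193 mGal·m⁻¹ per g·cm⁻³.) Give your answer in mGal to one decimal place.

-6.8

Δg_SB(A) = 982461.32 − 982588.92 + 0.3086×542.8 − 0.04193×2.43×542.8 = -15.40 mGal
Δg_SB(B) = 982472.03 − 982588.92 + 0.3086×458.1 − 0.04193×2.43×458.1 = -22.20 mGal
Difference = -22.20 − (-15.40) = -6.80 mGal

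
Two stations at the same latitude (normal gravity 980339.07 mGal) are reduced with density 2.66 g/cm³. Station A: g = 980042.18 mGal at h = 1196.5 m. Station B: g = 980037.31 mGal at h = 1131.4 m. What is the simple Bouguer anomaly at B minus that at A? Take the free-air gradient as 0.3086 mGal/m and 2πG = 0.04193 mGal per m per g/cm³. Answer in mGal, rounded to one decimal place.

Δg_SB(A) = 980042.18 − 980339.07 + 0.3086×1196.5 − 0.04193×2.66×1196.5 = -61.10 mGal
Δg_SB(B) = 980037.31 − 980339.07 + 0.3086×1131.4 − 0.04193×2.66×1131.4 = -78.80 mGal
Difference = -78.80 − (-61.10) = -17.70 mGal

-17.7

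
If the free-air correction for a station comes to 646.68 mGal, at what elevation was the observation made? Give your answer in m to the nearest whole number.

2096

h = 646.68 / 0.3086 = 2095.53 m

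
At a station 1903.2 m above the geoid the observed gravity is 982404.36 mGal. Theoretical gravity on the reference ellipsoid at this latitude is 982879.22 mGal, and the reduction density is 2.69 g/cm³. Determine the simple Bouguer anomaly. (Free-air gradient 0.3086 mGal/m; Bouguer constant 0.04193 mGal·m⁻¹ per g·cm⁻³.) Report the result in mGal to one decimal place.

-102.2

Free-air correction = 0.3086 × 1903.2 = 587.33 mGal
Free-air anomaly = 982404.36 − 982879.22 + (587.33) = 112.47 mGal
Bouguer slab correction = 0.04193 × 2.69 × 1903.2 = 214.67 mGal
Simple Bouguer anomaly = 112.47 − (214.67) = -102.20 mGal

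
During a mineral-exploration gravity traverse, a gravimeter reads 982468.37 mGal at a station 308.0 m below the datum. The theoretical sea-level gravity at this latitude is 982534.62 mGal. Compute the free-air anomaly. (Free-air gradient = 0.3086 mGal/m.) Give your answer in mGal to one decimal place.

Free-air correction = 0.3086 × -308.0 = -95.05 mGal
Free-air anomaly = 982468.37 − 982534.62 + (-95.05) = -161.30 mGal

-161.3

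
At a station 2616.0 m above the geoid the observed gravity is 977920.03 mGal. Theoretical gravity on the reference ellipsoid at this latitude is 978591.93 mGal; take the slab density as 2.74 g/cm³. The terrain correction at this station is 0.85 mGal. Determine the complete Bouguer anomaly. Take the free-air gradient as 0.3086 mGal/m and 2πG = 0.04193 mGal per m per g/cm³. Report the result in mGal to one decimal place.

Free-air correction = 0.3086 × 2616.0 = 807.30 mGal
Free-air anomaly = 977920.03 − 978591.93 + (807.30) = 135.40 mGal
Bouguer slab correction = 0.04193 × 2.74 × 2616.0 = 300.55 mGal
Simple Bouguer anomaly = 135.40 − (300.55) = -165.15 mGal
Complete Bouguer anomaly = -165.15 + 0.85 = -164.30 mGal

-164.3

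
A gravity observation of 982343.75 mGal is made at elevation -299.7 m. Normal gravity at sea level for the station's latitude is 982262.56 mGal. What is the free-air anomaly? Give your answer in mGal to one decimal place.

-11.3

Free-air correction = 0.3086 × -299.7 = -92.49 mGal
Free-air anomaly = 982343.75 − 982262.56 + (-92.49) = -11.30 mGal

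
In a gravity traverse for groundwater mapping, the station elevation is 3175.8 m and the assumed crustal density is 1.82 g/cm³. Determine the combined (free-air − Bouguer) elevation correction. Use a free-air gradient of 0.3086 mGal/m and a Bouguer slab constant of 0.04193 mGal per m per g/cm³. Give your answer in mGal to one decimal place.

737.7

Combined gradient = 0.3086 − 0.04193 × 1.82 = 0.2322874 mGal/m
Combined elevation correction = 0.2322874 × 3175.8 = 737.7 mGal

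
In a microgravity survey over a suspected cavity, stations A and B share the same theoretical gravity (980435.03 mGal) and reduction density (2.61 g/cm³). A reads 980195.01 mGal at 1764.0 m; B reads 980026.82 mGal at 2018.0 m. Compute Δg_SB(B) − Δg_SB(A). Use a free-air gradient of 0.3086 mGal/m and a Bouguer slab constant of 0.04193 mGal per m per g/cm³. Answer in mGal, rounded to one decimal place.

Δg_SB(A) = 980195.01 − 980435.03 + 0.3086×1764.0 − 0.04193×2.61×1764.0 = 111.30 mGal
Δg_SB(B) = 980026.82 − 980435.03 + 0.3086×2018.0 − 0.04193×2.61×2018.0 = -6.30 mGal
Difference = -6.30 − (111.30) = -117.60 mGal

-117.6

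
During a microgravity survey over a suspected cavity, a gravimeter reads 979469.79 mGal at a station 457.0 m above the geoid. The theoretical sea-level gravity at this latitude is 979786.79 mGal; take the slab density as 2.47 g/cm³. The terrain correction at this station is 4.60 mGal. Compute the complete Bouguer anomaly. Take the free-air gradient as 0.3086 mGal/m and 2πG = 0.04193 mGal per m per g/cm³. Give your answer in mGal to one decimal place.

-218.7

Free-air correction = 0.3086 × 457.0 = 141.03 mGal
Free-air anomaly = 979469.79 − 979786.79 + (141.03) = -175.97 mGal
Bouguer slab correction = 0.04193 × 2.47 × 457.0 = 47.33 mGal
Simple Bouguer anomaly = -175.97 − (47.33) = -223.30 mGal
Complete Bouguer anomaly = -223.30 + 4.60 = -218.70 mGal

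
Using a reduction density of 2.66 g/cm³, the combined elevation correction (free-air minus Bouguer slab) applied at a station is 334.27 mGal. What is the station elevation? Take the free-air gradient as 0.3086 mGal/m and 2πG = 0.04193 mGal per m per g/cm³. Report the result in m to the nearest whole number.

Combined gradient = 0.3086 − 0.04193 × 2.66 = 0.1970662 mGal/m
h = 334.27 / 0.1970662 = 1696.23 m

1696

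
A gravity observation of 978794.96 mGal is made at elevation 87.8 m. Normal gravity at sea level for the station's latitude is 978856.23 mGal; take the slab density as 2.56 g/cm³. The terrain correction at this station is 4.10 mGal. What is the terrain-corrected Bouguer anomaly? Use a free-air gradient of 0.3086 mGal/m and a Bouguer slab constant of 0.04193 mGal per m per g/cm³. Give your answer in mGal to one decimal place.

-39.5

Free-air correction = 0.3086 × 87.8 = 27.10 mGal
Free-air anomaly = 978794.96 − 978856.23 + (27.10) = -34.17 mGal
Bouguer slab correction = 0.04193 × 2.56 × 87.8 = 9.42 mGal
Simple Bouguer anomaly = -34.17 − (9.42) = -43.59 mGal
Complete Bouguer anomaly = -43.59 + 4.10 = -39.49 mGal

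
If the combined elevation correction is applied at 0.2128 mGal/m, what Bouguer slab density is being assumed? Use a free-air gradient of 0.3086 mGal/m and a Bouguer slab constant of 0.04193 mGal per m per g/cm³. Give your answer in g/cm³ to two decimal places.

0.2128 = 0.3086 − 0.04193 × ρ
ρ = (0.3086 − 0.2128) / 0.04193 = 2.28 g/cm³

2.28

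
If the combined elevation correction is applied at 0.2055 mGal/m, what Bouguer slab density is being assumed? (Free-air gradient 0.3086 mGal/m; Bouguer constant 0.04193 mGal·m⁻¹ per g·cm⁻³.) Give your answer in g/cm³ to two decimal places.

0.2055 = 0.3086 − 0.04193 × ρ
ρ = (0.3086 − 0.2055) / 0.04193 = 2.46 g/cm³

2.46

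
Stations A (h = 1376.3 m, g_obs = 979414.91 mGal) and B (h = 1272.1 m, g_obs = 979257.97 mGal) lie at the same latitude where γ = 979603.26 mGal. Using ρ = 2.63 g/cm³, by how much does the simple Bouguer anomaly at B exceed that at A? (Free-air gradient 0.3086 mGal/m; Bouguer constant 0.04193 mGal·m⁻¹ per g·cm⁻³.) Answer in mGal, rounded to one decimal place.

Δg_SB(A) = 979414.91 − 979603.26 + 0.3086×1376.3 − 0.04193×2.63×1376.3 = 84.60 mGal
Δg_SB(B) = 979257.97 − 979603.26 + 0.3086×1272.1 − 0.04193×2.63×1272.1 = -93.00 mGal
Difference = -93.00 − (84.60) = -177.60 mGal

-177.6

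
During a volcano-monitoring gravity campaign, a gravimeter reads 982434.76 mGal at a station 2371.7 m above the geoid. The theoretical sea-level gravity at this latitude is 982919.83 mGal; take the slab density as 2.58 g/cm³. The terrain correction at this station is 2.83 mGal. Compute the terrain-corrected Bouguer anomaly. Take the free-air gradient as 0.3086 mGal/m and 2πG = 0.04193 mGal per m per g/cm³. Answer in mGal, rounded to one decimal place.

Free-air correction = 0.3086 × 2371.7 = 731.91 mGal
Free-air anomaly = 982434.76 − 982919.83 + (731.91) = 246.84 mGal
Bouguer slab correction = 0.04193 × 2.58 × 2371.7 = 256.57 mGal
Simple Bouguer anomaly = 246.84 − (256.57) = -9.73 mGal
Complete Bouguer anomaly = -9.73 + 2.83 = -6.90 mGal

-6.9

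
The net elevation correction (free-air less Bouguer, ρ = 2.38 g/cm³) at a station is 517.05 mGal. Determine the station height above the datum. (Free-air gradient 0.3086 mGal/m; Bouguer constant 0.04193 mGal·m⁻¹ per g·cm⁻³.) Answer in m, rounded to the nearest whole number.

2476

Combined gradient = 0.3086 − 0.04193 × 2.38 = 0.2088066 mGal/m
h = 517.05 / 0.2088066 = 2476.21 m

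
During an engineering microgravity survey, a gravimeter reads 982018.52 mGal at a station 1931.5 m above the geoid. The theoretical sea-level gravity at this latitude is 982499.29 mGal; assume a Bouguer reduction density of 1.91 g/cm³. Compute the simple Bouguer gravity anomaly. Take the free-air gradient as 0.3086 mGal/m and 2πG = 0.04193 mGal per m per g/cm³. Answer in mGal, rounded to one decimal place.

Free-air correction = 0.3086 × 1931.5 = 596.06 mGal
Free-air anomaly = 982018.52 − 982499.29 + (596.06) = 115.29 mGal
Bouguer slab correction = 0.04193 × 1.91 × 1931.5 = 154.69 mGal
Simple Bouguer anomaly = 115.29 − (154.69) = -39.40 mGal

-39.4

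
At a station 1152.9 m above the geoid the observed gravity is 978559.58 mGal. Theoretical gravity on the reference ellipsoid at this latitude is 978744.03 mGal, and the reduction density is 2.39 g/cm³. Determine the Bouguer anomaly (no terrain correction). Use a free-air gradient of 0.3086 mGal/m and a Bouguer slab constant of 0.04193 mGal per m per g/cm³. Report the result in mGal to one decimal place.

Free-air correction = 0.3086 × 1152.9 = 355.78 mGal
Free-air anomaly = 978559.58 − 978744.03 + (355.78) = 171.33 mGal
Bouguer slab correction = 0.04193 × 2.39 × 1152.9 = 115.54 mGal
Simple Bouguer anomaly = 171.33 − (115.54) = 55.79 mGal

55.8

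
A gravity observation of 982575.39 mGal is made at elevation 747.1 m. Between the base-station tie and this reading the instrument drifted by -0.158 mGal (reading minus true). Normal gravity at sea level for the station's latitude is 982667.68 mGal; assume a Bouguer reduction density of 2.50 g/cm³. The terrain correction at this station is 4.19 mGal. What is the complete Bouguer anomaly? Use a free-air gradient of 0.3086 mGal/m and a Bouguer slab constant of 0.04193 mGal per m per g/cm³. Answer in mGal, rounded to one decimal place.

Drift-corrected reading = 982575.39 − (-0.158) = 982575.548 mGal
Free-air correction = 0.3086 × 747.1 = 230.56 mGal
Free-air anomaly = 982575.548 − 982667.68 + (230.56) = 138.428 mGal
Bouguer slab correction = 0.04193 × 2.50 × 747.1 = 78.31 mGal
Simple Bouguer anomaly = 138.428 − (78.31) = 60.118 mGal
Complete Bouguer anomaly = 60.118 + 4.19 = 64.308 mGal

64.3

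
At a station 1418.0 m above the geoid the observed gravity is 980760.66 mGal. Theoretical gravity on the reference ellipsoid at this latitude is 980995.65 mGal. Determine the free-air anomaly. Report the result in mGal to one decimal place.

Free-air correction = 0.3086 × 1418.0 = 437.59 mGal
Free-air anomaly = 980760.66 − 980995.65 + (437.59) = 202.60 mGal

202.6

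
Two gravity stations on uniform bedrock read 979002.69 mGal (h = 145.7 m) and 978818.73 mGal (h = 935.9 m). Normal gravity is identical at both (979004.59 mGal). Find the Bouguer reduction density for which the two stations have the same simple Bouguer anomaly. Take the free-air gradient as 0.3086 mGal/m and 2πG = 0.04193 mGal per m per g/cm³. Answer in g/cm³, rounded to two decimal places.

1.81

Δg_obs = 978818.73 − 979002.69 = -183.96 mGal over Δh = 935.9 − 145.7 = 790.2 m
Equal Bouguer anomalies ⇒ Δg_obs + (0.3086 − 0.04193ρ)·Δh = 0
0.3086 − 0.04193ρ = −Δg_obs/Δh = 0.23280
ρ = (0.3086 − 0.23280) / 0.04193 = 1.81 g/cm³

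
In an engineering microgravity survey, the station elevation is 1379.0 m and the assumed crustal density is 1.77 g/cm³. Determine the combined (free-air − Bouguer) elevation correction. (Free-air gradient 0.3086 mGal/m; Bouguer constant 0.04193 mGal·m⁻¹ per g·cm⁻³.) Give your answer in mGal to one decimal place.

323.2

Combined gradient = 0.3086 − 0.04193 × 1.77 = 0.2343839 mGal/m
Combined elevation correction = 0.2343839 × 1379.0 = 323.2 mGal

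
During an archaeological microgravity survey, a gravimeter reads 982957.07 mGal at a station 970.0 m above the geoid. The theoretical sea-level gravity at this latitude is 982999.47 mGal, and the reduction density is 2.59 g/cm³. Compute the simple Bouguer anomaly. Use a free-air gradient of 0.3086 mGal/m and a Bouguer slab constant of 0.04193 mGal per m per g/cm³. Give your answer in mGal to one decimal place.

Free-air correction = 0.3086 × 970.0 = 299.34 mGal
Free-air anomaly = 982957.07 − 982999.47 + (299.34) = 256.94 mGal
Bouguer slab correction = 0.04193 × 2.59 × 970.0 = 105.34 mGal
Simple Bouguer anomaly = 256.94 − (105.34) = 151.60 mGal

151.6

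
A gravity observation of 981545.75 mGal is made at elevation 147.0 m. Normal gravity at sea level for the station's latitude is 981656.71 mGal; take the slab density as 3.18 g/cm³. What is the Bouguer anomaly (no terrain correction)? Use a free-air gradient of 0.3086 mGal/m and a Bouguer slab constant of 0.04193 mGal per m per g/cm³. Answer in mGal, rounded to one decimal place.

Free-air correction = 0.3086 × 147.0 = 45.36 mGal
Free-air anomaly = 981545.75 − 981656.71 + (45.36) = -65.60 mGal
Bouguer slab correction = 0.04193 × 3.18 × 147.0 = 19.60 mGal
Simple Bouguer anomaly = -65.60 − (19.60) = -85.20 mGal

-85.2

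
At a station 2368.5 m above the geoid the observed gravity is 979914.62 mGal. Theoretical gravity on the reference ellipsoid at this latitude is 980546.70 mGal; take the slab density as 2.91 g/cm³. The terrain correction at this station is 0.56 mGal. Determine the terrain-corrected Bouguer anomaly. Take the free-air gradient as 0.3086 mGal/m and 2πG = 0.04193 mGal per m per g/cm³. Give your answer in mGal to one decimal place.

Free-air correction = 0.3086 × 2368.5 = 730.92 mGal
Free-air anomaly = 979914.62 − 980546.70 + (730.92) = 98.84 mGal
Bouguer slab correction = 0.04193 × 2.91 × 2368.5 = 289.00 mGal
Simple Bouguer anomaly = 98.84 − (289.00) = -190.16 mGal
Complete Bouguer anomaly = -190.16 + 0.56 = -189.60 mGal

-189.6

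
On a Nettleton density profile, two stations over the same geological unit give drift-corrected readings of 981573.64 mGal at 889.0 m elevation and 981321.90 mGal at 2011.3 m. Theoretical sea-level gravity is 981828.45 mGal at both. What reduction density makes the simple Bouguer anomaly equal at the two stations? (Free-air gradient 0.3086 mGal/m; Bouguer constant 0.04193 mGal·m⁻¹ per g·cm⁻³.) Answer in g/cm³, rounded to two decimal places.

2.01

Δg_obs = 981321.90 − 981573.64 = -251.74 mGal over Δh = 2011.3 − 889.0 = 1122.3 m
Equal Bouguer anomalies ⇒ Δg_obs + (0.3086 − 0.04193ρ)·Δh = 0
0.3086 − 0.04193ρ = −Δg_obs/Δh = 0.22431
ρ = (0.3086 − 0.22431) / 0.04193 = 2.01 g/cm³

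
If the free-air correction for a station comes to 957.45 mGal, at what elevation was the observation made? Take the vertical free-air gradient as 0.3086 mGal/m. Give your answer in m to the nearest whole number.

h = 957.45 / 0.3086 = 3102.56 m

3103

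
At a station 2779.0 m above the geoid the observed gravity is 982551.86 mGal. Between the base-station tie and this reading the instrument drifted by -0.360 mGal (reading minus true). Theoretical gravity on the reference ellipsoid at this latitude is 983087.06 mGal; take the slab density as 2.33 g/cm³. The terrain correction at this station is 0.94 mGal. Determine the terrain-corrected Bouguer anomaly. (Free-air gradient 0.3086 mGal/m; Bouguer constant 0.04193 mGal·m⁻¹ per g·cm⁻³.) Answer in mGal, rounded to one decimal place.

52.2

Drift-corrected reading = 982551.86 − (-0.360) = 982552.220 mGal
Free-air correction = 0.3086 × 2779.0 = 857.60 mGal
Free-air anomaly = 982552.220 − 983087.06 + (857.60) = 322.760 mGal
Bouguer slab correction = 0.04193 × 2.33 × 2779.0 = 271.50 mGal
Simple Bouguer anomaly = 322.760 − (271.50) = 51.260 mGal
Complete Bouguer anomaly = 51.260 + 0.94 = 52.200 mGal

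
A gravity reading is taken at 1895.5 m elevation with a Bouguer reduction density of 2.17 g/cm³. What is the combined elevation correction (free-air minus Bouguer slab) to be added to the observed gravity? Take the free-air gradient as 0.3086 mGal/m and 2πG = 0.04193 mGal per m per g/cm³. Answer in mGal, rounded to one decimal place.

Combined gradient = 0.3086 − 0.04193 × 2.17 = 0.2176119 mGal/m
Combined elevation correction = 0.2176119 × 1895.5 = 412.5 mGal

412.5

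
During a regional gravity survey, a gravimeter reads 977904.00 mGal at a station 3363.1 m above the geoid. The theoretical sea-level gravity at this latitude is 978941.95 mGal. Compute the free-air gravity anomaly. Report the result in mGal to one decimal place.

-0.1

Free-air correction = 0.3086 × 3363.1 = 1037.85 mGal
Free-air anomaly = 977904.00 − 978941.95 + (1037.85) = -0.10 mGal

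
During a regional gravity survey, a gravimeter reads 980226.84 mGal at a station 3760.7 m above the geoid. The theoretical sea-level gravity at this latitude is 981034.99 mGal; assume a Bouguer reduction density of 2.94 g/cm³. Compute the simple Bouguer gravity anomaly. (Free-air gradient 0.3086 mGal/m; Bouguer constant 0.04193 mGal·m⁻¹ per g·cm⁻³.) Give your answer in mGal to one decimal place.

Free-air correction = 0.3086 × 3760.7 = 1160.55 mGal
Free-air anomaly = 980226.84 − 981034.99 + (1160.55) = 352.40 mGal
Bouguer slab correction = 0.04193 × 2.94 × 3760.7 = 463.60 mGal
Simple Bouguer anomaly = 352.40 − (463.60) = -111.20 mGal

-111.2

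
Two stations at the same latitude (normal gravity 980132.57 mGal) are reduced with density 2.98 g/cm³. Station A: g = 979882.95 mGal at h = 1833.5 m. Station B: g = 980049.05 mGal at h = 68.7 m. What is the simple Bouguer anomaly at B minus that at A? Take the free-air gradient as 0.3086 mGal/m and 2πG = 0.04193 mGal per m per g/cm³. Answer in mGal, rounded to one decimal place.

-158.0

Δg_SB(A) = 979882.95 − 980132.57 + 0.3086×1833.5 − 0.04193×2.98×1833.5 = 87.10 mGal
Δg_SB(B) = 980049.05 − 980132.57 + 0.3086×68.7 − 0.04193×2.98×68.7 = -70.90 mGal
Difference = -70.90 − (87.10) = -158.00 mGal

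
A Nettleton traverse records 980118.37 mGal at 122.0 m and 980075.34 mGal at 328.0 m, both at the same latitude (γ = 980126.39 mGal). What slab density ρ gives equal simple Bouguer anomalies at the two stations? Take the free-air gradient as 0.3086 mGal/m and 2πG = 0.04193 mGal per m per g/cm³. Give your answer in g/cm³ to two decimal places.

2.38

Δg_obs = 980075.34 − 980118.37 = -43.03 mGal over Δh = 328.0 − 122.0 = 206.0 m
Equal Bouguer anomalies ⇒ Δg_obs + (0.3086 − 0.04193ρ)·Δh = 0
0.3086 − 0.04193ρ = −Δg_obs/Δh = 0.20888
ρ = (0.3086 − 0.20888) / 0.04193 = 2.38 g/cm³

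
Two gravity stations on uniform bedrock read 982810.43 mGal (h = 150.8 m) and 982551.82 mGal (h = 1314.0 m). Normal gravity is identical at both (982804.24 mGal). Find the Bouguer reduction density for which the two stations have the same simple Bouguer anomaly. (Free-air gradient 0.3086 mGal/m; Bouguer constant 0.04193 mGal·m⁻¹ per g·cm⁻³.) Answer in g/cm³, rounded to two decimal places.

2.06

Δg_obs = 982551.82 − 982810.43 = -258.61 mGal over Δh = 1314.0 − 150.8 = 1163.2 m
Equal Bouguer anomalies ⇒ Δg_obs + (0.3086 − 0.04193ρ)·Δh = 0
0.3086 − 0.04193ρ = −Δg_obs/Δh = 0.22233
ρ = (0.3086 − 0.22233) / 0.04193 = 2.06 g/cm³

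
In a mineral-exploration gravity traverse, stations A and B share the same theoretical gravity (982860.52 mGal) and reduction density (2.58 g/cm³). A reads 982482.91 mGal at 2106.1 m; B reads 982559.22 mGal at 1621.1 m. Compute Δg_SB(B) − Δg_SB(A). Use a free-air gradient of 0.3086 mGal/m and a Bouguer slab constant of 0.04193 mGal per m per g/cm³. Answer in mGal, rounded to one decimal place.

-20.9

Δg_SB(A) = 982482.91 − 982860.52 + 0.3086×2106.1 − 0.04193×2.58×2106.1 = 44.50 mGal
Δg_SB(B) = 982559.22 − 982860.52 + 0.3086×1621.1 − 0.04193×2.58×1621.1 = 23.60 mGal
Difference = 23.60 − (44.50) = -20.90 mGal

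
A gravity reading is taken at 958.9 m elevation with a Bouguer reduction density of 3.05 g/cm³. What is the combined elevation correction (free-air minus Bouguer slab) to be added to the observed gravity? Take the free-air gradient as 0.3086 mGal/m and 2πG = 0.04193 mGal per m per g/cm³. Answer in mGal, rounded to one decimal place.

Combined gradient = 0.3086 − 0.04193 × 3.05 = 0.1807135 mGal/m
Combined elevation correction = 0.1807135 × 958.9 = 173.3 mGal

173.3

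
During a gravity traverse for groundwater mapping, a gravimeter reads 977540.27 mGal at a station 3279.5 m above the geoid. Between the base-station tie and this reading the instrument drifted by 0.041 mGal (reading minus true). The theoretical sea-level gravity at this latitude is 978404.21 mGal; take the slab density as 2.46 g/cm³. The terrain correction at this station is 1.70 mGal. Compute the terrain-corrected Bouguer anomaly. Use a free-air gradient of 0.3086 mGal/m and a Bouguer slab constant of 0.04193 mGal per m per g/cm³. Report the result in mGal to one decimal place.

-188.5

Drift-corrected reading = 977540.27 − (0.041) = 977540.229 mGal
Free-air correction = 0.3086 × 3279.5 = 1012.05 mGal
Free-air anomaly = 977540.229 − 978404.21 + (1012.05) = 148.069 mGal
Bouguer slab correction = 0.04193 × 2.46 × 3279.5 = 338.27 mGal
Simple Bouguer anomaly = 148.069 − (338.27) = -190.201 mGal
Complete Bouguer anomaly = -190.201 + 1.70 = -188.501 mGal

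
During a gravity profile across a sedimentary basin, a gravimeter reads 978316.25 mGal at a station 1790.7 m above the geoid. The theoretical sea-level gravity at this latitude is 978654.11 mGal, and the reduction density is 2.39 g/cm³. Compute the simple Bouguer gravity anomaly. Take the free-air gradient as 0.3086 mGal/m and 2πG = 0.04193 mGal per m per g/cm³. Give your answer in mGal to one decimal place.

Free-air correction = 0.3086 × 1790.7 = 552.61 mGal
Free-air anomaly = 978316.25 − 978654.11 + (552.61) = 214.75 mGal
Bouguer slab correction = 0.04193 × 2.39 × 1790.7 = 179.45 mGal
Simple Bouguer anomaly = 214.75 − (179.45) = 35.30 mGal

35.3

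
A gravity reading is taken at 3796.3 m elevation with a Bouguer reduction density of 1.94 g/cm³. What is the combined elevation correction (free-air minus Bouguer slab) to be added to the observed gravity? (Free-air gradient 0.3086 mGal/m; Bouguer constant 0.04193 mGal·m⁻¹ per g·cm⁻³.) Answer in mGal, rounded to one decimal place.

Combined gradient = 0.3086 − 0.04193 × 1.94 = 0.2272558 mGal/m
Combined elevation correction = 0.2272558 × 3796.3 = 862.7 mGal

862.7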